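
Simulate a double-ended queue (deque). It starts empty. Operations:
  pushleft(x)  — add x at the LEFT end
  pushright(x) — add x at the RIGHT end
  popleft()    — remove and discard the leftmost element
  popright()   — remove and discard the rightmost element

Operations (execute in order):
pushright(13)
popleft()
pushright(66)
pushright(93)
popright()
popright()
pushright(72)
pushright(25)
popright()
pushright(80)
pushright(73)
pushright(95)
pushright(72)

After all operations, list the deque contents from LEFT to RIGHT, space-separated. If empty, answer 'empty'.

pushright(13): [13]
popleft(): []
pushright(66): [66]
pushright(93): [66, 93]
popright(): [66]
popright(): []
pushright(72): [72]
pushright(25): [72, 25]
popright(): [72]
pushright(80): [72, 80]
pushright(73): [72, 80, 73]
pushright(95): [72, 80, 73, 95]
pushright(72): [72, 80, 73, 95, 72]

Answer: 72 80 73 95 72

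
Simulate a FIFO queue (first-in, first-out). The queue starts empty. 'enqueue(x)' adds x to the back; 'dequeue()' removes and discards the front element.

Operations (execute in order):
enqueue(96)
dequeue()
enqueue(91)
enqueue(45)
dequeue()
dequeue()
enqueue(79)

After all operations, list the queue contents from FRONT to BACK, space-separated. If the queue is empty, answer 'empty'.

enqueue(96): [96]
dequeue(): []
enqueue(91): [91]
enqueue(45): [91, 45]
dequeue(): [45]
dequeue(): []
enqueue(79): [79]

Answer: 79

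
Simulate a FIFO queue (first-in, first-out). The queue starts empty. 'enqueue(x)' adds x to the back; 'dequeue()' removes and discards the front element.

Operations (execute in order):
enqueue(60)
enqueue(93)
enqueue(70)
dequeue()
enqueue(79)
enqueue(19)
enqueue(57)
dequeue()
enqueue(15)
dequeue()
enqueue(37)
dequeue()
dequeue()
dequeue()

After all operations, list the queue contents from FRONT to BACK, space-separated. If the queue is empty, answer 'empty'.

Answer: 15 37

Derivation:
enqueue(60): [60]
enqueue(93): [60, 93]
enqueue(70): [60, 93, 70]
dequeue(): [93, 70]
enqueue(79): [93, 70, 79]
enqueue(19): [93, 70, 79, 19]
enqueue(57): [93, 70, 79, 19, 57]
dequeue(): [70, 79, 19, 57]
enqueue(15): [70, 79, 19, 57, 15]
dequeue(): [79, 19, 57, 15]
enqueue(37): [79, 19, 57, 15, 37]
dequeue(): [19, 57, 15, 37]
dequeue(): [57, 15, 37]
dequeue(): [15, 37]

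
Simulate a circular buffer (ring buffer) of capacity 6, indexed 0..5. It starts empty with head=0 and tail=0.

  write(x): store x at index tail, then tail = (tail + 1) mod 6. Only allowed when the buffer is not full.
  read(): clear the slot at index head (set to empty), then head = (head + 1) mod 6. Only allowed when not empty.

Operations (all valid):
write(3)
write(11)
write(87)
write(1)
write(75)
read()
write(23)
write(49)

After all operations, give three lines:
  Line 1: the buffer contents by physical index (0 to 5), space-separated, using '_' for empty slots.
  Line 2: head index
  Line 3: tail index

Answer: 49 11 87 1 75 23
1
1

Derivation:
write(3): buf=[3 _ _ _ _ _], head=0, tail=1, size=1
write(11): buf=[3 11 _ _ _ _], head=0, tail=2, size=2
write(87): buf=[3 11 87 _ _ _], head=0, tail=3, size=3
write(1): buf=[3 11 87 1 _ _], head=0, tail=4, size=4
write(75): buf=[3 11 87 1 75 _], head=0, tail=5, size=5
read(): buf=[_ 11 87 1 75 _], head=1, tail=5, size=4
write(23): buf=[_ 11 87 1 75 23], head=1, tail=0, size=5
write(49): buf=[49 11 87 1 75 23], head=1, tail=1, size=6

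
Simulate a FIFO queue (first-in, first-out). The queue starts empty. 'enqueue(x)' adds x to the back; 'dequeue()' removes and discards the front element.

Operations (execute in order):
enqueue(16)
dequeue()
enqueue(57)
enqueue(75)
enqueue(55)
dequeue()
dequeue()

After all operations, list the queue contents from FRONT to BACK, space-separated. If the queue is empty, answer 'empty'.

enqueue(16): [16]
dequeue(): []
enqueue(57): [57]
enqueue(75): [57, 75]
enqueue(55): [57, 75, 55]
dequeue(): [75, 55]
dequeue(): [55]

Answer: 55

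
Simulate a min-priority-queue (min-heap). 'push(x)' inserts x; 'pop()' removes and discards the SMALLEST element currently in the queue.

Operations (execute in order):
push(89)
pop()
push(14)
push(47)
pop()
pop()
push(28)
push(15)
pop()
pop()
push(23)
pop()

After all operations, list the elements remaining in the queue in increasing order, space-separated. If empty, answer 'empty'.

push(89): heap contents = [89]
pop() → 89: heap contents = []
push(14): heap contents = [14]
push(47): heap contents = [14, 47]
pop() → 14: heap contents = [47]
pop() → 47: heap contents = []
push(28): heap contents = [28]
push(15): heap contents = [15, 28]
pop() → 15: heap contents = [28]
pop() → 28: heap contents = []
push(23): heap contents = [23]
pop() → 23: heap contents = []

Answer: empty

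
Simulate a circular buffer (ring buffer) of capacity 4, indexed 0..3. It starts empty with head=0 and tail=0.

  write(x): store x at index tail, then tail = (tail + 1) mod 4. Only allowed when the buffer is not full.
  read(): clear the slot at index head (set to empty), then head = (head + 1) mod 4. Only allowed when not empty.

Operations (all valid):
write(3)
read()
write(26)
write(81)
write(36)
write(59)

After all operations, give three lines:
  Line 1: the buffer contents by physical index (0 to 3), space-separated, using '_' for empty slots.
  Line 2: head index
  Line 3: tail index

Answer: 59 26 81 36
1
1

Derivation:
write(3): buf=[3 _ _ _], head=0, tail=1, size=1
read(): buf=[_ _ _ _], head=1, tail=1, size=0
write(26): buf=[_ 26 _ _], head=1, tail=2, size=1
write(81): buf=[_ 26 81 _], head=1, tail=3, size=2
write(36): buf=[_ 26 81 36], head=1, tail=0, size=3
write(59): buf=[59 26 81 36], head=1, tail=1, size=4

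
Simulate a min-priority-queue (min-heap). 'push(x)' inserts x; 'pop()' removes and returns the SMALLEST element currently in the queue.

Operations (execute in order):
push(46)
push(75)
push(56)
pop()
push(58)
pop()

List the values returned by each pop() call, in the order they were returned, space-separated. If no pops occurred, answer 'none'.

Answer: 46 56

Derivation:
push(46): heap contents = [46]
push(75): heap contents = [46, 75]
push(56): heap contents = [46, 56, 75]
pop() → 46: heap contents = [56, 75]
push(58): heap contents = [56, 58, 75]
pop() → 56: heap contents = [58, 75]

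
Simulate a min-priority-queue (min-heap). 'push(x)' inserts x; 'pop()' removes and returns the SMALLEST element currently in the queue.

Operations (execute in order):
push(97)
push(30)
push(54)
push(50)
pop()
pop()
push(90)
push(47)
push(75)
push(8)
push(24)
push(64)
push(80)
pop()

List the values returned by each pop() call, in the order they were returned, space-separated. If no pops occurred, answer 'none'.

push(97): heap contents = [97]
push(30): heap contents = [30, 97]
push(54): heap contents = [30, 54, 97]
push(50): heap contents = [30, 50, 54, 97]
pop() → 30: heap contents = [50, 54, 97]
pop() → 50: heap contents = [54, 97]
push(90): heap contents = [54, 90, 97]
push(47): heap contents = [47, 54, 90, 97]
push(75): heap contents = [47, 54, 75, 90, 97]
push(8): heap contents = [8, 47, 54, 75, 90, 97]
push(24): heap contents = [8, 24, 47, 54, 75, 90, 97]
push(64): heap contents = [8, 24, 47, 54, 64, 75, 90, 97]
push(80): heap contents = [8, 24, 47, 54, 64, 75, 80, 90, 97]
pop() → 8: heap contents = [24, 47, 54, 64, 75, 80, 90, 97]

Answer: 30 50 8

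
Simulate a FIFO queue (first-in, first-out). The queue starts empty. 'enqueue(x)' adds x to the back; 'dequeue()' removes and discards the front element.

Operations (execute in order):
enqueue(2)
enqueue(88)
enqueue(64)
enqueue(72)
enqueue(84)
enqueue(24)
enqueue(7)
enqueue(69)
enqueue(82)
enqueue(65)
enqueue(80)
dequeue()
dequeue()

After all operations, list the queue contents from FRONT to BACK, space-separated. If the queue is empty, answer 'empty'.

enqueue(2): [2]
enqueue(88): [2, 88]
enqueue(64): [2, 88, 64]
enqueue(72): [2, 88, 64, 72]
enqueue(84): [2, 88, 64, 72, 84]
enqueue(24): [2, 88, 64, 72, 84, 24]
enqueue(7): [2, 88, 64, 72, 84, 24, 7]
enqueue(69): [2, 88, 64, 72, 84, 24, 7, 69]
enqueue(82): [2, 88, 64, 72, 84, 24, 7, 69, 82]
enqueue(65): [2, 88, 64, 72, 84, 24, 7, 69, 82, 65]
enqueue(80): [2, 88, 64, 72, 84, 24, 7, 69, 82, 65, 80]
dequeue(): [88, 64, 72, 84, 24, 7, 69, 82, 65, 80]
dequeue(): [64, 72, 84, 24, 7, 69, 82, 65, 80]

Answer: 64 72 84 24 7 69 82 65 80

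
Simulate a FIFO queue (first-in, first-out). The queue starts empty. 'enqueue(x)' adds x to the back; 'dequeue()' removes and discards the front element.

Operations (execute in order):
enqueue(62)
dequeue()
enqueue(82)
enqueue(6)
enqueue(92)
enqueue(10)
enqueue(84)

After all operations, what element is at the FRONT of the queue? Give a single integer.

Answer: 82

Derivation:
enqueue(62): queue = [62]
dequeue(): queue = []
enqueue(82): queue = [82]
enqueue(6): queue = [82, 6]
enqueue(92): queue = [82, 6, 92]
enqueue(10): queue = [82, 6, 92, 10]
enqueue(84): queue = [82, 6, 92, 10, 84]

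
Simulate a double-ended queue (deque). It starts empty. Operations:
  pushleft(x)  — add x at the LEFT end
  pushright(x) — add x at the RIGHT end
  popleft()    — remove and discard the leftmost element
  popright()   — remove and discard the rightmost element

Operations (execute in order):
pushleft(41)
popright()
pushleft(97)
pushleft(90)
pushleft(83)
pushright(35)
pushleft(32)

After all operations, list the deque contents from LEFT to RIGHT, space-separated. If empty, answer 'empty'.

pushleft(41): [41]
popright(): []
pushleft(97): [97]
pushleft(90): [90, 97]
pushleft(83): [83, 90, 97]
pushright(35): [83, 90, 97, 35]
pushleft(32): [32, 83, 90, 97, 35]

Answer: 32 83 90 97 35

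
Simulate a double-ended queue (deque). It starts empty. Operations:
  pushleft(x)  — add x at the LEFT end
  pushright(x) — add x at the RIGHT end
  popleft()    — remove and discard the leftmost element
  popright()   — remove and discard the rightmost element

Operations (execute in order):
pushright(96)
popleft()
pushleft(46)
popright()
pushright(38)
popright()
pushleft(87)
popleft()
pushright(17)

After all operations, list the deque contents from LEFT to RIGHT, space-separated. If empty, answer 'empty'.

Answer: 17

Derivation:
pushright(96): [96]
popleft(): []
pushleft(46): [46]
popright(): []
pushright(38): [38]
popright(): []
pushleft(87): [87]
popleft(): []
pushright(17): [17]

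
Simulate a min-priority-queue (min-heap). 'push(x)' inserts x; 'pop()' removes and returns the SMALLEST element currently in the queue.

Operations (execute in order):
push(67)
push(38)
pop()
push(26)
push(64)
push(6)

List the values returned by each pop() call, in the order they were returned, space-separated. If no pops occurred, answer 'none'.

Answer: 38

Derivation:
push(67): heap contents = [67]
push(38): heap contents = [38, 67]
pop() → 38: heap contents = [67]
push(26): heap contents = [26, 67]
push(64): heap contents = [26, 64, 67]
push(6): heap contents = [6, 26, 64, 67]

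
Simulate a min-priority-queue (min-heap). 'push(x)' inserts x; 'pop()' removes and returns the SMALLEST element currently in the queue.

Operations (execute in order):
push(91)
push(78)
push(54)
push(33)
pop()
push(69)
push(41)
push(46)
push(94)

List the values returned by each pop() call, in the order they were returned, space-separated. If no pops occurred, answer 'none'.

push(91): heap contents = [91]
push(78): heap contents = [78, 91]
push(54): heap contents = [54, 78, 91]
push(33): heap contents = [33, 54, 78, 91]
pop() → 33: heap contents = [54, 78, 91]
push(69): heap contents = [54, 69, 78, 91]
push(41): heap contents = [41, 54, 69, 78, 91]
push(46): heap contents = [41, 46, 54, 69, 78, 91]
push(94): heap contents = [41, 46, 54, 69, 78, 91, 94]

Answer: 33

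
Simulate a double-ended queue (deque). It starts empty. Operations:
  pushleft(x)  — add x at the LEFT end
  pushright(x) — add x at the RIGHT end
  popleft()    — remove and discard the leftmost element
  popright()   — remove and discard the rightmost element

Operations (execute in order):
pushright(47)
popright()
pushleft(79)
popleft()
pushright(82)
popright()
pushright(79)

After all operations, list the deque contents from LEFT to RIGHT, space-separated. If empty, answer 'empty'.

Answer: 79

Derivation:
pushright(47): [47]
popright(): []
pushleft(79): [79]
popleft(): []
pushright(82): [82]
popright(): []
pushright(79): [79]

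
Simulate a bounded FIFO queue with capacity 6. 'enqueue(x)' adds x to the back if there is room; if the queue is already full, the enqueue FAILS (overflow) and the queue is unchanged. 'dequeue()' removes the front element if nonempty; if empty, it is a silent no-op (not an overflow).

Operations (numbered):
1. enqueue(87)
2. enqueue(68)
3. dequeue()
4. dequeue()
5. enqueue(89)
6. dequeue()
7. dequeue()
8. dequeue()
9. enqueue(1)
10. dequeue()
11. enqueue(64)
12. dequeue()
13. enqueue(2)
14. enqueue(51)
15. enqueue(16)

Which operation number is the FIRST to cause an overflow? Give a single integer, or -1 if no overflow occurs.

1. enqueue(87): size=1
2. enqueue(68): size=2
3. dequeue(): size=1
4. dequeue(): size=0
5. enqueue(89): size=1
6. dequeue(): size=0
7. dequeue(): empty, no-op, size=0
8. dequeue(): empty, no-op, size=0
9. enqueue(1): size=1
10. dequeue(): size=0
11. enqueue(64): size=1
12. dequeue(): size=0
13. enqueue(2): size=1
14. enqueue(51): size=2
15. enqueue(16): size=3

Answer: -1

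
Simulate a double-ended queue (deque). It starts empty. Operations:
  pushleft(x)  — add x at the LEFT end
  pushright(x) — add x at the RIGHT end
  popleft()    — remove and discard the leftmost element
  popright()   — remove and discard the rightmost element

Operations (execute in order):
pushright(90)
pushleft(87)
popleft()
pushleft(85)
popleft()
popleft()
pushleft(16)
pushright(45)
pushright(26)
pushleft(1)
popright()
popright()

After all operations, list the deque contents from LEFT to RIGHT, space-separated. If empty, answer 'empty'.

pushright(90): [90]
pushleft(87): [87, 90]
popleft(): [90]
pushleft(85): [85, 90]
popleft(): [90]
popleft(): []
pushleft(16): [16]
pushright(45): [16, 45]
pushright(26): [16, 45, 26]
pushleft(1): [1, 16, 45, 26]
popright(): [1, 16, 45]
popright(): [1, 16]

Answer: 1 16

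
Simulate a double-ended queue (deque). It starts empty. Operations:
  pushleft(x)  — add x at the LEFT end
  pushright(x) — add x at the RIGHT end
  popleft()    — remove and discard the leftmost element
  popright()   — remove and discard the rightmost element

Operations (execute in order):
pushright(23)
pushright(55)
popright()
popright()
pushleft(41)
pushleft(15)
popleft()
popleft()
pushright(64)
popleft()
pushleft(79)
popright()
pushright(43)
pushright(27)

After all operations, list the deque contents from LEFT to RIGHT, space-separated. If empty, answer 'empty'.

pushright(23): [23]
pushright(55): [23, 55]
popright(): [23]
popright(): []
pushleft(41): [41]
pushleft(15): [15, 41]
popleft(): [41]
popleft(): []
pushright(64): [64]
popleft(): []
pushleft(79): [79]
popright(): []
pushright(43): [43]
pushright(27): [43, 27]

Answer: 43 27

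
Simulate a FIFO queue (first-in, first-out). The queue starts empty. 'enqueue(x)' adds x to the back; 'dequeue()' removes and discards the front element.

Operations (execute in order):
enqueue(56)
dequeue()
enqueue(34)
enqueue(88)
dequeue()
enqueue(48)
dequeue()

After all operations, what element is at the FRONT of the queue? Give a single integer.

Answer: 48

Derivation:
enqueue(56): queue = [56]
dequeue(): queue = []
enqueue(34): queue = [34]
enqueue(88): queue = [34, 88]
dequeue(): queue = [88]
enqueue(48): queue = [88, 48]
dequeue(): queue = [48]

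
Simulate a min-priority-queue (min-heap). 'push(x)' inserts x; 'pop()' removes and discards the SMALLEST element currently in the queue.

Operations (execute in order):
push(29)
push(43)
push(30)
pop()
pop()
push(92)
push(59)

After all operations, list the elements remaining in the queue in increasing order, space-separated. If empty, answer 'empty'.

Answer: 43 59 92

Derivation:
push(29): heap contents = [29]
push(43): heap contents = [29, 43]
push(30): heap contents = [29, 30, 43]
pop() → 29: heap contents = [30, 43]
pop() → 30: heap contents = [43]
push(92): heap contents = [43, 92]
push(59): heap contents = [43, 59, 92]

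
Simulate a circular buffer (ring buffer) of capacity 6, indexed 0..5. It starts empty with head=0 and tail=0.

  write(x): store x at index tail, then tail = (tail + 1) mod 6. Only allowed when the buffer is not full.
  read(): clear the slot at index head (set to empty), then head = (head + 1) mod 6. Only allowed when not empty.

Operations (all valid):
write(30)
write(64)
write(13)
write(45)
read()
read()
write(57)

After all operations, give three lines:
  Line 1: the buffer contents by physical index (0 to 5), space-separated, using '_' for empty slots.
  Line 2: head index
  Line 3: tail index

write(30): buf=[30 _ _ _ _ _], head=0, tail=1, size=1
write(64): buf=[30 64 _ _ _ _], head=0, tail=2, size=2
write(13): buf=[30 64 13 _ _ _], head=0, tail=3, size=3
write(45): buf=[30 64 13 45 _ _], head=0, tail=4, size=4
read(): buf=[_ 64 13 45 _ _], head=1, tail=4, size=3
read(): buf=[_ _ 13 45 _ _], head=2, tail=4, size=2
write(57): buf=[_ _ 13 45 57 _], head=2, tail=5, size=3

Answer: _ _ 13 45 57 _
2
5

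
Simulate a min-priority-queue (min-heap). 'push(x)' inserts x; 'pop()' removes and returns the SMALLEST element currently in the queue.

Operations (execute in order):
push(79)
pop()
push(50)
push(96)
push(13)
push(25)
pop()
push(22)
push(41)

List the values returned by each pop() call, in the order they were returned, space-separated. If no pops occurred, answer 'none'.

Answer: 79 13

Derivation:
push(79): heap contents = [79]
pop() → 79: heap contents = []
push(50): heap contents = [50]
push(96): heap contents = [50, 96]
push(13): heap contents = [13, 50, 96]
push(25): heap contents = [13, 25, 50, 96]
pop() → 13: heap contents = [25, 50, 96]
push(22): heap contents = [22, 25, 50, 96]
push(41): heap contents = [22, 25, 41, 50, 96]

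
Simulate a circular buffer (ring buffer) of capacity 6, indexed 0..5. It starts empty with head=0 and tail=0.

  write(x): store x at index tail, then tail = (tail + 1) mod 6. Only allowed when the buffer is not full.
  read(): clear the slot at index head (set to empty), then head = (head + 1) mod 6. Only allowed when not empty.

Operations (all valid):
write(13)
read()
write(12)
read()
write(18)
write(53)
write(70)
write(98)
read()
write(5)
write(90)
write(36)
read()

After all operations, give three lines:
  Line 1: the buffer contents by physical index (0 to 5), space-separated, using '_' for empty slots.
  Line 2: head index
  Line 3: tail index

write(13): buf=[13 _ _ _ _ _], head=0, tail=1, size=1
read(): buf=[_ _ _ _ _ _], head=1, tail=1, size=0
write(12): buf=[_ 12 _ _ _ _], head=1, tail=2, size=1
read(): buf=[_ _ _ _ _ _], head=2, tail=2, size=0
write(18): buf=[_ _ 18 _ _ _], head=2, tail=3, size=1
write(53): buf=[_ _ 18 53 _ _], head=2, tail=4, size=2
write(70): buf=[_ _ 18 53 70 _], head=2, tail=5, size=3
write(98): buf=[_ _ 18 53 70 98], head=2, tail=0, size=4
read(): buf=[_ _ _ 53 70 98], head=3, tail=0, size=3
write(5): buf=[5 _ _ 53 70 98], head=3, tail=1, size=4
write(90): buf=[5 90 _ 53 70 98], head=3, tail=2, size=5
write(36): buf=[5 90 36 53 70 98], head=3, tail=3, size=6
read(): buf=[5 90 36 _ 70 98], head=4, tail=3, size=5

Answer: 5 90 36 _ 70 98
4
3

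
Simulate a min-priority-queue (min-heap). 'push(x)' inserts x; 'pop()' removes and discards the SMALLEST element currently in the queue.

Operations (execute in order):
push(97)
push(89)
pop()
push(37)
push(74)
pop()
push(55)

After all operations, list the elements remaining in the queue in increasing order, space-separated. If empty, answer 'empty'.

Answer: 55 74 97

Derivation:
push(97): heap contents = [97]
push(89): heap contents = [89, 97]
pop() → 89: heap contents = [97]
push(37): heap contents = [37, 97]
push(74): heap contents = [37, 74, 97]
pop() → 37: heap contents = [74, 97]
push(55): heap contents = [55, 74, 97]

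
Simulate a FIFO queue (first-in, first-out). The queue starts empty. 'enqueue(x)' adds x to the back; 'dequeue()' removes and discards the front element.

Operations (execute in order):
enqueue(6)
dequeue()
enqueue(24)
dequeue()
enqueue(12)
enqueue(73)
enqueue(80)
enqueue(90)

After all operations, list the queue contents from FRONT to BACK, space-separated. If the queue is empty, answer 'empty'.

enqueue(6): [6]
dequeue(): []
enqueue(24): [24]
dequeue(): []
enqueue(12): [12]
enqueue(73): [12, 73]
enqueue(80): [12, 73, 80]
enqueue(90): [12, 73, 80, 90]

Answer: 12 73 80 90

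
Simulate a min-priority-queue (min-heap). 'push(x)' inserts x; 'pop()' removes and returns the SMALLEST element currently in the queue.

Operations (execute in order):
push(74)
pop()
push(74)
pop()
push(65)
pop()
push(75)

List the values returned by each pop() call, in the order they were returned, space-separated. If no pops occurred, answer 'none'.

Answer: 74 74 65

Derivation:
push(74): heap contents = [74]
pop() → 74: heap contents = []
push(74): heap contents = [74]
pop() → 74: heap contents = []
push(65): heap contents = [65]
pop() → 65: heap contents = []
push(75): heap contents = [75]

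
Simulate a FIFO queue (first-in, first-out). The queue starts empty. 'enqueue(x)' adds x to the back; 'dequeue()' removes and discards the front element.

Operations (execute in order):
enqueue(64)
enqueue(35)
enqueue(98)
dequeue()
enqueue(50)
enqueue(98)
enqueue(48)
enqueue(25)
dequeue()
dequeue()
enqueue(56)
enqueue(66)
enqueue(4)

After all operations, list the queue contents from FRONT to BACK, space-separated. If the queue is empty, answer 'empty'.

enqueue(64): [64]
enqueue(35): [64, 35]
enqueue(98): [64, 35, 98]
dequeue(): [35, 98]
enqueue(50): [35, 98, 50]
enqueue(98): [35, 98, 50, 98]
enqueue(48): [35, 98, 50, 98, 48]
enqueue(25): [35, 98, 50, 98, 48, 25]
dequeue(): [98, 50, 98, 48, 25]
dequeue(): [50, 98, 48, 25]
enqueue(56): [50, 98, 48, 25, 56]
enqueue(66): [50, 98, 48, 25, 56, 66]
enqueue(4): [50, 98, 48, 25, 56, 66, 4]

Answer: 50 98 48 25 56 66 4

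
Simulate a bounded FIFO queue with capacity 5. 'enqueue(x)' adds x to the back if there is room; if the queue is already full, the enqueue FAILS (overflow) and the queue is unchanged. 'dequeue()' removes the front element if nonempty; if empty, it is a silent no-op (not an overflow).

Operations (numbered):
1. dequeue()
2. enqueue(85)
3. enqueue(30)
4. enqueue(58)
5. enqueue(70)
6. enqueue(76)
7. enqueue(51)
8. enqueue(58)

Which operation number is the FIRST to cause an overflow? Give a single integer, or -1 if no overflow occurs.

Answer: 7

Derivation:
1. dequeue(): empty, no-op, size=0
2. enqueue(85): size=1
3. enqueue(30): size=2
4. enqueue(58): size=3
5. enqueue(70): size=4
6. enqueue(76): size=5
7. enqueue(51): size=5=cap → OVERFLOW (fail)
8. enqueue(58): size=5=cap → OVERFLOW (fail)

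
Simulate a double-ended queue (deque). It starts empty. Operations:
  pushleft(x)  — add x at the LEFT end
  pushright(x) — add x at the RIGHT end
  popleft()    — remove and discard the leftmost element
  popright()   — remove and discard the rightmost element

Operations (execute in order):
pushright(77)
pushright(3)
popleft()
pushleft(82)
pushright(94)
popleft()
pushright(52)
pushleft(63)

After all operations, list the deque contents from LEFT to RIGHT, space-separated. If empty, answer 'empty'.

Answer: 63 3 94 52

Derivation:
pushright(77): [77]
pushright(3): [77, 3]
popleft(): [3]
pushleft(82): [82, 3]
pushright(94): [82, 3, 94]
popleft(): [3, 94]
pushright(52): [3, 94, 52]
pushleft(63): [63, 3, 94, 52]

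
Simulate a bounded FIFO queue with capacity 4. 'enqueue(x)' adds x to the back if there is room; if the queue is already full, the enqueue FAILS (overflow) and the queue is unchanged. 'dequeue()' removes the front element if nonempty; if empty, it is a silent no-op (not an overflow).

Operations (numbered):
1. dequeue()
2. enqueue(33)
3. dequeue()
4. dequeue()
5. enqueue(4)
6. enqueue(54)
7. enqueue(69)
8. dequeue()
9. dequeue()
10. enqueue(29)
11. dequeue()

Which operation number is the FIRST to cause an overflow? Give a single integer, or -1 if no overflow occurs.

Answer: -1

Derivation:
1. dequeue(): empty, no-op, size=0
2. enqueue(33): size=1
3. dequeue(): size=0
4. dequeue(): empty, no-op, size=0
5. enqueue(4): size=1
6. enqueue(54): size=2
7. enqueue(69): size=3
8. dequeue(): size=2
9. dequeue(): size=1
10. enqueue(29): size=2
11. dequeue(): size=1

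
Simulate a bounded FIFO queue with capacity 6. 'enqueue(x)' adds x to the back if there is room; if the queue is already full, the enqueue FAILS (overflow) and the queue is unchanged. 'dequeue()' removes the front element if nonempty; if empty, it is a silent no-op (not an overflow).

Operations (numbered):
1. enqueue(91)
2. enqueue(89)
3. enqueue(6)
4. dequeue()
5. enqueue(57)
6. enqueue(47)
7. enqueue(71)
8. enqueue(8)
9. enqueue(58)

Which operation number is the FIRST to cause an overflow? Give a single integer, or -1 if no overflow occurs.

1. enqueue(91): size=1
2. enqueue(89): size=2
3. enqueue(6): size=3
4. dequeue(): size=2
5. enqueue(57): size=3
6. enqueue(47): size=4
7. enqueue(71): size=5
8. enqueue(8): size=6
9. enqueue(58): size=6=cap → OVERFLOW (fail)

Answer: 9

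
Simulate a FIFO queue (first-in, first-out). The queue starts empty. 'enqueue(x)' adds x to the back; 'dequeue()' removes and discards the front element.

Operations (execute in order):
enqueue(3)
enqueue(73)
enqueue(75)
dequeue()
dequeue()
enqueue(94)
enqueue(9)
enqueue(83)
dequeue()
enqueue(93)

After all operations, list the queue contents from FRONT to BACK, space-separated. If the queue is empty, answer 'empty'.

enqueue(3): [3]
enqueue(73): [3, 73]
enqueue(75): [3, 73, 75]
dequeue(): [73, 75]
dequeue(): [75]
enqueue(94): [75, 94]
enqueue(9): [75, 94, 9]
enqueue(83): [75, 94, 9, 83]
dequeue(): [94, 9, 83]
enqueue(93): [94, 9, 83, 93]

Answer: 94 9 83 93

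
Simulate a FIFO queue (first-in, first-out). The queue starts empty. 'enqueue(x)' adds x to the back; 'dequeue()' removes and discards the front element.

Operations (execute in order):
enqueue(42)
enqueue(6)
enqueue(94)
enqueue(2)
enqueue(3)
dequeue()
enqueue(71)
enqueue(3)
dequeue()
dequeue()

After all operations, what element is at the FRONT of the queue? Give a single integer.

Answer: 2

Derivation:
enqueue(42): queue = [42]
enqueue(6): queue = [42, 6]
enqueue(94): queue = [42, 6, 94]
enqueue(2): queue = [42, 6, 94, 2]
enqueue(3): queue = [42, 6, 94, 2, 3]
dequeue(): queue = [6, 94, 2, 3]
enqueue(71): queue = [6, 94, 2, 3, 71]
enqueue(3): queue = [6, 94, 2, 3, 71, 3]
dequeue(): queue = [94, 2, 3, 71, 3]
dequeue(): queue = [2, 3, 71, 3]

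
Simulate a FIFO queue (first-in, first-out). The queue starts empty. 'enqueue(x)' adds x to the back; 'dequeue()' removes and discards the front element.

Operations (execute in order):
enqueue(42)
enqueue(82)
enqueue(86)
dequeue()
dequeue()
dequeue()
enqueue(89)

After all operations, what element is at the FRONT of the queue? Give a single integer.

enqueue(42): queue = [42]
enqueue(82): queue = [42, 82]
enqueue(86): queue = [42, 82, 86]
dequeue(): queue = [82, 86]
dequeue(): queue = [86]
dequeue(): queue = []
enqueue(89): queue = [89]

Answer: 89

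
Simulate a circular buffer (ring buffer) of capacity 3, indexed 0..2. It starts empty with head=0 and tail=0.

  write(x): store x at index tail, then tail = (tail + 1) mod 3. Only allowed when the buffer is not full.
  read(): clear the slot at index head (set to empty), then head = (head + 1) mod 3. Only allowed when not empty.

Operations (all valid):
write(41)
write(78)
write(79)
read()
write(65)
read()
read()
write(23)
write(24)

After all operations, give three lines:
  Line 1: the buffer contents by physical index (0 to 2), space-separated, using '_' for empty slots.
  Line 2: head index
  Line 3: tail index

write(41): buf=[41 _ _], head=0, tail=1, size=1
write(78): buf=[41 78 _], head=0, tail=2, size=2
write(79): buf=[41 78 79], head=0, tail=0, size=3
read(): buf=[_ 78 79], head=1, tail=0, size=2
write(65): buf=[65 78 79], head=1, tail=1, size=3
read(): buf=[65 _ 79], head=2, tail=1, size=2
read(): buf=[65 _ _], head=0, tail=1, size=1
write(23): buf=[65 23 _], head=0, tail=2, size=2
write(24): buf=[65 23 24], head=0, tail=0, size=3

Answer: 65 23 24
0
0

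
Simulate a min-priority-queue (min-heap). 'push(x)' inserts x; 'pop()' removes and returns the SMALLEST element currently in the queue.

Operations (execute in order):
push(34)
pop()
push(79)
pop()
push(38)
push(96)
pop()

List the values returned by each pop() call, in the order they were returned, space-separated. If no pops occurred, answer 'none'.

Answer: 34 79 38

Derivation:
push(34): heap contents = [34]
pop() → 34: heap contents = []
push(79): heap contents = [79]
pop() → 79: heap contents = []
push(38): heap contents = [38]
push(96): heap contents = [38, 96]
pop() → 38: heap contents = [96]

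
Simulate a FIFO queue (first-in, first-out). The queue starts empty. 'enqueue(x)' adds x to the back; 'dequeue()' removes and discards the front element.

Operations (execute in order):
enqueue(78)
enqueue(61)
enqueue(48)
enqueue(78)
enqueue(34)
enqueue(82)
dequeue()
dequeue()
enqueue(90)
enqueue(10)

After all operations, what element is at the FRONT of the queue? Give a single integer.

enqueue(78): queue = [78]
enqueue(61): queue = [78, 61]
enqueue(48): queue = [78, 61, 48]
enqueue(78): queue = [78, 61, 48, 78]
enqueue(34): queue = [78, 61, 48, 78, 34]
enqueue(82): queue = [78, 61, 48, 78, 34, 82]
dequeue(): queue = [61, 48, 78, 34, 82]
dequeue(): queue = [48, 78, 34, 82]
enqueue(90): queue = [48, 78, 34, 82, 90]
enqueue(10): queue = [48, 78, 34, 82, 90, 10]

Answer: 48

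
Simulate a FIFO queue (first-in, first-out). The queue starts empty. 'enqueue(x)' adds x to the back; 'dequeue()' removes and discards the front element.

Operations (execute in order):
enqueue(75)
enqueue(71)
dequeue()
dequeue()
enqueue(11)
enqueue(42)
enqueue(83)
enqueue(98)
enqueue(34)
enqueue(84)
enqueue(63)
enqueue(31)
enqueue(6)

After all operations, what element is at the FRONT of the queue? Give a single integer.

Answer: 11

Derivation:
enqueue(75): queue = [75]
enqueue(71): queue = [75, 71]
dequeue(): queue = [71]
dequeue(): queue = []
enqueue(11): queue = [11]
enqueue(42): queue = [11, 42]
enqueue(83): queue = [11, 42, 83]
enqueue(98): queue = [11, 42, 83, 98]
enqueue(34): queue = [11, 42, 83, 98, 34]
enqueue(84): queue = [11, 42, 83, 98, 34, 84]
enqueue(63): queue = [11, 42, 83, 98, 34, 84, 63]
enqueue(31): queue = [11, 42, 83, 98, 34, 84, 63, 31]
enqueue(6): queue = [11, 42, 83, 98, 34, 84, 63, 31, 6]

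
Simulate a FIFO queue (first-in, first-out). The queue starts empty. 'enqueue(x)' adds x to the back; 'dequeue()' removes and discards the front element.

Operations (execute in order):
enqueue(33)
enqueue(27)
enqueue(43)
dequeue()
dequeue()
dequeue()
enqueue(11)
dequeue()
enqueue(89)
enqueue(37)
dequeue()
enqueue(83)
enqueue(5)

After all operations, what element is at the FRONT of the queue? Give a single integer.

Answer: 37

Derivation:
enqueue(33): queue = [33]
enqueue(27): queue = [33, 27]
enqueue(43): queue = [33, 27, 43]
dequeue(): queue = [27, 43]
dequeue(): queue = [43]
dequeue(): queue = []
enqueue(11): queue = [11]
dequeue(): queue = []
enqueue(89): queue = [89]
enqueue(37): queue = [89, 37]
dequeue(): queue = [37]
enqueue(83): queue = [37, 83]
enqueue(5): queue = [37, 83, 5]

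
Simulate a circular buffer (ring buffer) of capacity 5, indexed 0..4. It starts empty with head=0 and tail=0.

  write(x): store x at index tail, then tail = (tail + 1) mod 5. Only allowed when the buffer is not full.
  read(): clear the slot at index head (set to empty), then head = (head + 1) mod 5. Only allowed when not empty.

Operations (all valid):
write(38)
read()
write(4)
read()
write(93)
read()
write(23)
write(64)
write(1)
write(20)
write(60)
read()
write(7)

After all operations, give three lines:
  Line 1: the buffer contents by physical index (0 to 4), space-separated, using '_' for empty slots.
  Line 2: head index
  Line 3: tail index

Answer: 1 20 60 7 64
4
4

Derivation:
write(38): buf=[38 _ _ _ _], head=0, tail=1, size=1
read(): buf=[_ _ _ _ _], head=1, tail=1, size=0
write(4): buf=[_ 4 _ _ _], head=1, tail=2, size=1
read(): buf=[_ _ _ _ _], head=2, tail=2, size=0
write(93): buf=[_ _ 93 _ _], head=2, tail=3, size=1
read(): buf=[_ _ _ _ _], head=3, tail=3, size=0
write(23): buf=[_ _ _ 23 _], head=3, tail=4, size=1
write(64): buf=[_ _ _ 23 64], head=3, tail=0, size=2
write(1): buf=[1 _ _ 23 64], head=3, tail=1, size=3
write(20): buf=[1 20 _ 23 64], head=3, tail=2, size=4
write(60): buf=[1 20 60 23 64], head=3, tail=3, size=5
read(): buf=[1 20 60 _ 64], head=4, tail=3, size=4
write(7): buf=[1 20 60 7 64], head=4, tail=4, size=5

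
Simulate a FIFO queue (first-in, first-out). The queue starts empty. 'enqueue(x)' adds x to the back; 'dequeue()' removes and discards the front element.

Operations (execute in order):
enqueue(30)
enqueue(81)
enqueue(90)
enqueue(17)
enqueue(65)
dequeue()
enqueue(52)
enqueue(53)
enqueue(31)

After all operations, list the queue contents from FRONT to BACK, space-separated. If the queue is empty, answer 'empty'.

Answer: 81 90 17 65 52 53 31

Derivation:
enqueue(30): [30]
enqueue(81): [30, 81]
enqueue(90): [30, 81, 90]
enqueue(17): [30, 81, 90, 17]
enqueue(65): [30, 81, 90, 17, 65]
dequeue(): [81, 90, 17, 65]
enqueue(52): [81, 90, 17, 65, 52]
enqueue(53): [81, 90, 17, 65, 52, 53]
enqueue(31): [81, 90, 17, 65, 52, 53, 31]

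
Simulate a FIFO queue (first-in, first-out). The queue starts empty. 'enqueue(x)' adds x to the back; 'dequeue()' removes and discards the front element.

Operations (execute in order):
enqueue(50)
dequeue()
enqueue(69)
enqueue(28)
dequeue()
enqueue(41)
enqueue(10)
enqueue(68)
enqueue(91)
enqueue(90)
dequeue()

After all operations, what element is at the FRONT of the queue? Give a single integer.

Answer: 41

Derivation:
enqueue(50): queue = [50]
dequeue(): queue = []
enqueue(69): queue = [69]
enqueue(28): queue = [69, 28]
dequeue(): queue = [28]
enqueue(41): queue = [28, 41]
enqueue(10): queue = [28, 41, 10]
enqueue(68): queue = [28, 41, 10, 68]
enqueue(91): queue = [28, 41, 10, 68, 91]
enqueue(90): queue = [28, 41, 10, 68, 91, 90]
dequeue(): queue = [41, 10, 68, 91, 90]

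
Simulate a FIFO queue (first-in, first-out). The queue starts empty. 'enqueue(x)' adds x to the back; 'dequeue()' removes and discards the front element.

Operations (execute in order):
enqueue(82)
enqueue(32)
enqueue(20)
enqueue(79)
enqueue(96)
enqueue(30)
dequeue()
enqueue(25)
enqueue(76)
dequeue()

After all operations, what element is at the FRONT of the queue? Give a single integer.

enqueue(82): queue = [82]
enqueue(32): queue = [82, 32]
enqueue(20): queue = [82, 32, 20]
enqueue(79): queue = [82, 32, 20, 79]
enqueue(96): queue = [82, 32, 20, 79, 96]
enqueue(30): queue = [82, 32, 20, 79, 96, 30]
dequeue(): queue = [32, 20, 79, 96, 30]
enqueue(25): queue = [32, 20, 79, 96, 30, 25]
enqueue(76): queue = [32, 20, 79, 96, 30, 25, 76]
dequeue(): queue = [20, 79, 96, 30, 25, 76]

Answer: 20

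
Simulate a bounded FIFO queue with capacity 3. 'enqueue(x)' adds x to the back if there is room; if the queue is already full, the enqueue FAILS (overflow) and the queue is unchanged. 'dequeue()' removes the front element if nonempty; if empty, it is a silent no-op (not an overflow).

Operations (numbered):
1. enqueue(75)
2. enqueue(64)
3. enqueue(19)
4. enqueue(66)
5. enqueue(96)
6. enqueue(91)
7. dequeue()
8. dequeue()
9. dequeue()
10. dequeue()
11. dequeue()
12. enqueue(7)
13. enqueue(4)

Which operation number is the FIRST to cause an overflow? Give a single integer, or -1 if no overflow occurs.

Answer: 4

Derivation:
1. enqueue(75): size=1
2. enqueue(64): size=2
3. enqueue(19): size=3
4. enqueue(66): size=3=cap → OVERFLOW (fail)
5. enqueue(96): size=3=cap → OVERFLOW (fail)
6. enqueue(91): size=3=cap → OVERFLOW (fail)
7. dequeue(): size=2
8. dequeue(): size=1
9. dequeue(): size=0
10. dequeue(): empty, no-op, size=0
11. dequeue(): empty, no-op, size=0
12. enqueue(7): size=1
13. enqueue(4): size=2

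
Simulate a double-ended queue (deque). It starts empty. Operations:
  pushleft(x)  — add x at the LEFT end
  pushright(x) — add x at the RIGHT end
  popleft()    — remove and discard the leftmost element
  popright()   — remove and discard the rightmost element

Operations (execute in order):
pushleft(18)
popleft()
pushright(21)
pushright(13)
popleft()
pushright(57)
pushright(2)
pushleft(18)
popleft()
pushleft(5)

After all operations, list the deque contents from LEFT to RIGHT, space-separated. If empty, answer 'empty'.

pushleft(18): [18]
popleft(): []
pushright(21): [21]
pushright(13): [21, 13]
popleft(): [13]
pushright(57): [13, 57]
pushright(2): [13, 57, 2]
pushleft(18): [18, 13, 57, 2]
popleft(): [13, 57, 2]
pushleft(5): [5, 13, 57, 2]

Answer: 5 13 57 2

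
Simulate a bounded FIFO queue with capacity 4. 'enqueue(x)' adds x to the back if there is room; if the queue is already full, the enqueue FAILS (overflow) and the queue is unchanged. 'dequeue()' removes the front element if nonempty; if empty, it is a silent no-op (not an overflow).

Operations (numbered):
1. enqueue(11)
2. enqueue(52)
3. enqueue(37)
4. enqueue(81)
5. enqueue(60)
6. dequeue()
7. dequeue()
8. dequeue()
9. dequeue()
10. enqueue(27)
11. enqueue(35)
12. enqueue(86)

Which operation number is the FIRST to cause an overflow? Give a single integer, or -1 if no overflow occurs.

1. enqueue(11): size=1
2. enqueue(52): size=2
3. enqueue(37): size=3
4. enqueue(81): size=4
5. enqueue(60): size=4=cap → OVERFLOW (fail)
6. dequeue(): size=3
7. dequeue(): size=2
8. dequeue(): size=1
9. dequeue(): size=0
10. enqueue(27): size=1
11. enqueue(35): size=2
12. enqueue(86): size=3

Answer: 5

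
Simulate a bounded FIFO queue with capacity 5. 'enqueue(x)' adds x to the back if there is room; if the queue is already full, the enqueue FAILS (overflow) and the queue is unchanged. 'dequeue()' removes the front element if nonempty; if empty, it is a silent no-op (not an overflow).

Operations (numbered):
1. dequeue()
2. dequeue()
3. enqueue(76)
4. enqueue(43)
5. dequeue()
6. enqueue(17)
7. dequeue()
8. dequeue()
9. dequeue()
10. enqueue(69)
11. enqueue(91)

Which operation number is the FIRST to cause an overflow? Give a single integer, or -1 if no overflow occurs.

Answer: -1

Derivation:
1. dequeue(): empty, no-op, size=0
2. dequeue(): empty, no-op, size=0
3. enqueue(76): size=1
4. enqueue(43): size=2
5. dequeue(): size=1
6. enqueue(17): size=2
7. dequeue(): size=1
8. dequeue(): size=0
9. dequeue(): empty, no-op, size=0
10. enqueue(69): size=1
11. enqueue(91): size=2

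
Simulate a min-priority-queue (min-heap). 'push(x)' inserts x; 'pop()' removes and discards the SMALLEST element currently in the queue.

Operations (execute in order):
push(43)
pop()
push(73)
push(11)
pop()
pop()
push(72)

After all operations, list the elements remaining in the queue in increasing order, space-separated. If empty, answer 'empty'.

Answer: 72

Derivation:
push(43): heap contents = [43]
pop() → 43: heap contents = []
push(73): heap contents = [73]
push(11): heap contents = [11, 73]
pop() → 11: heap contents = [73]
pop() → 73: heap contents = []
push(72): heap contents = [72]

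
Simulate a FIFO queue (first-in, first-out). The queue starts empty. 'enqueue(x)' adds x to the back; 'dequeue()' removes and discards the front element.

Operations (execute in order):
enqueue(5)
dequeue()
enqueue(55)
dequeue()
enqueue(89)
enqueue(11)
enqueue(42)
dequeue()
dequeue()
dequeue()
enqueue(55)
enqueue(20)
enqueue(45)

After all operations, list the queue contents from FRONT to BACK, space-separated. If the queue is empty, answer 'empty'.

enqueue(5): [5]
dequeue(): []
enqueue(55): [55]
dequeue(): []
enqueue(89): [89]
enqueue(11): [89, 11]
enqueue(42): [89, 11, 42]
dequeue(): [11, 42]
dequeue(): [42]
dequeue(): []
enqueue(55): [55]
enqueue(20): [55, 20]
enqueue(45): [55, 20, 45]

Answer: 55 20 45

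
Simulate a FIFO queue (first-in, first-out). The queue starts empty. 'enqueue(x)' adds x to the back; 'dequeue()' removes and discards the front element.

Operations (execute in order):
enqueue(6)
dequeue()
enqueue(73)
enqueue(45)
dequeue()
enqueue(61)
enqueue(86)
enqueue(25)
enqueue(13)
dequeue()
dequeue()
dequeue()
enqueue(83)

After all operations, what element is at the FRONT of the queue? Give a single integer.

enqueue(6): queue = [6]
dequeue(): queue = []
enqueue(73): queue = [73]
enqueue(45): queue = [73, 45]
dequeue(): queue = [45]
enqueue(61): queue = [45, 61]
enqueue(86): queue = [45, 61, 86]
enqueue(25): queue = [45, 61, 86, 25]
enqueue(13): queue = [45, 61, 86, 25, 13]
dequeue(): queue = [61, 86, 25, 13]
dequeue(): queue = [86, 25, 13]
dequeue(): queue = [25, 13]
enqueue(83): queue = [25, 13, 83]

Answer: 25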